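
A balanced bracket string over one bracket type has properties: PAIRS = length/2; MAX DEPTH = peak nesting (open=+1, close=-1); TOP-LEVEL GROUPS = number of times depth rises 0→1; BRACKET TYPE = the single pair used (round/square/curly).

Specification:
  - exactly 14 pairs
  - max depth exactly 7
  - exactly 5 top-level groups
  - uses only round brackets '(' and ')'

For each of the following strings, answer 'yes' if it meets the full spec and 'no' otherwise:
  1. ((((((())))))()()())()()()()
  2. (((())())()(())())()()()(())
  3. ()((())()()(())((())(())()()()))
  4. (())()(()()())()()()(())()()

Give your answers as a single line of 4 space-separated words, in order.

Answer: yes no no no

Derivation:
String 1 '((((((())))))()()())()()()()': depth seq [1 2 3 4 5 6 7 6 5 4 3 2 1 2 1 2 1 2 1 0 1 0 1 0 1 0 1 0]
  -> pairs=14 depth=7 groups=5 -> yes
String 2 '(((())())()(())())()()()(())': depth seq [1 2 3 4 3 2 3 2 1 2 1 2 3 2 1 2 1 0 1 0 1 0 1 0 1 2 1 0]
  -> pairs=14 depth=4 groups=5 -> no
String 3 '()((())()()(())((())(())()()()))': depth seq [1 0 1 2 3 2 1 2 1 2 1 2 3 2 1 2 3 4 3 2 3 4 3 2 3 2 3 2 3 2 1 0]
  -> pairs=16 depth=4 groups=2 -> no
String 4 '(())()(()()())()()()(())()()': depth seq [1 2 1 0 1 0 1 2 1 2 1 2 1 0 1 0 1 0 1 0 1 2 1 0 1 0 1 0]
  -> pairs=14 depth=2 groups=9 -> no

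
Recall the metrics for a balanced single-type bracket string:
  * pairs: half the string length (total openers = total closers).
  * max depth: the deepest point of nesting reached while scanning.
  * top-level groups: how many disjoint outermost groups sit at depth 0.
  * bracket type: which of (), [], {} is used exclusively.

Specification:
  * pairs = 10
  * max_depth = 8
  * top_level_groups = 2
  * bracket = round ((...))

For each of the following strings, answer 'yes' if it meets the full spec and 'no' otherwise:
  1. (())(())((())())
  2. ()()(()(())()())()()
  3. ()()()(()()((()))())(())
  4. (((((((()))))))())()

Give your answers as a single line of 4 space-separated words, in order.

Answer: no no no yes

Derivation:
String 1 '(())(())((())())': depth seq [1 2 1 0 1 2 1 0 1 2 3 2 1 2 1 0]
  -> pairs=8 depth=3 groups=3 -> no
String 2 '()()(()(())()())()()': depth seq [1 0 1 0 1 2 1 2 3 2 1 2 1 2 1 0 1 0 1 0]
  -> pairs=10 depth=3 groups=5 -> no
String 3 '()()()(()()((()))())(())': depth seq [1 0 1 0 1 0 1 2 1 2 1 2 3 4 3 2 1 2 1 0 1 2 1 0]
  -> pairs=12 depth=4 groups=5 -> no
String 4 '(((((((()))))))())()': depth seq [1 2 3 4 5 6 7 8 7 6 5 4 3 2 1 2 1 0 1 0]
  -> pairs=10 depth=8 groups=2 -> yes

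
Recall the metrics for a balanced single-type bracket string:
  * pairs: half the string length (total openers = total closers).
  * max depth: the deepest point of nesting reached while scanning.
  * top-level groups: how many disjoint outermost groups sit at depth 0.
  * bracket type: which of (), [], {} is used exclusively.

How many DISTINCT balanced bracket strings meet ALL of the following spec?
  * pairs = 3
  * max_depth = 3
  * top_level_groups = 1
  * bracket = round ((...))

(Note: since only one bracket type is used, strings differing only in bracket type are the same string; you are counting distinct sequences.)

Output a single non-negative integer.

Answer: 1

Derivation:
Spec: pairs=3 depth=3 groups=1
Count(depth <= 3) = 2
Count(depth <= 2) = 1
Count(depth == 3) = 2 - 1 = 1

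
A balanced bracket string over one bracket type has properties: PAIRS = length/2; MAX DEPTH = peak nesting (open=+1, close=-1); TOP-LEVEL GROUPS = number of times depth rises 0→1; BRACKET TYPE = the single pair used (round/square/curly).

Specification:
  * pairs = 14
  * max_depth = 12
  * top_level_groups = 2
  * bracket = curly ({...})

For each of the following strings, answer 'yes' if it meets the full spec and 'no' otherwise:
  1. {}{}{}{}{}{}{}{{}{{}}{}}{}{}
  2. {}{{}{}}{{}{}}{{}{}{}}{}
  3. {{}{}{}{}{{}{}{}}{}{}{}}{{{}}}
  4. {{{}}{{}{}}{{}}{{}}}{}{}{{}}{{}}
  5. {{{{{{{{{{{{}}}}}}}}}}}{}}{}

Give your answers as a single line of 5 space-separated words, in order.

Answer: no no no no yes

Derivation:
String 1 '{}{}{}{}{}{}{}{{}{{}}{}}{}{}': depth seq [1 0 1 0 1 0 1 0 1 0 1 0 1 0 1 2 1 2 3 2 1 2 1 0 1 0 1 0]
  -> pairs=14 depth=3 groups=10 -> no
String 2 '{}{{}{}}{{}{}}{{}{}{}}{}': depth seq [1 0 1 2 1 2 1 0 1 2 1 2 1 0 1 2 1 2 1 2 1 0 1 0]
  -> pairs=12 depth=2 groups=5 -> no
String 3 '{{}{}{}{}{{}{}{}}{}{}{}}{{{}}}': depth seq [1 2 1 2 1 2 1 2 1 2 3 2 3 2 3 2 1 2 1 2 1 2 1 0 1 2 3 2 1 0]
  -> pairs=15 depth=3 groups=2 -> no
String 4 '{{{}}{{}{}}{{}}{{}}}{}{}{{}}{{}}': depth seq [1 2 3 2 1 2 3 2 3 2 1 2 3 2 1 2 3 2 1 0 1 0 1 0 1 2 1 0 1 2 1 0]
  -> pairs=16 depth=3 groups=5 -> no
String 5 '{{{{{{{{{{{{}}}}}}}}}}}{}}{}': depth seq [1 2 3 4 5 6 7 8 9 10 11 12 11 10 9 8 7 6 5 4 3 2 1 2 1 0 1 0]
  -> pairs=14 depth=12 groups=2 -> yes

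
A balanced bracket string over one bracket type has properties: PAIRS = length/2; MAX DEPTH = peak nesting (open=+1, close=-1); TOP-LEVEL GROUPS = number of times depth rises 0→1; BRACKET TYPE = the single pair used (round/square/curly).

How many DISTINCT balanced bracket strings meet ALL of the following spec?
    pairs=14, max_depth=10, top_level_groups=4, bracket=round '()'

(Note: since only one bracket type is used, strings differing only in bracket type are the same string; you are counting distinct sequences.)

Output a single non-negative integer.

Answer: 80

Derivation:
Spec: pairs=14 depth=10 groups=4
Count(depth <= 10) = 326872
Count(depth <= 9) = 326792
Count(depth == 10) = 326872 - 326792 = 80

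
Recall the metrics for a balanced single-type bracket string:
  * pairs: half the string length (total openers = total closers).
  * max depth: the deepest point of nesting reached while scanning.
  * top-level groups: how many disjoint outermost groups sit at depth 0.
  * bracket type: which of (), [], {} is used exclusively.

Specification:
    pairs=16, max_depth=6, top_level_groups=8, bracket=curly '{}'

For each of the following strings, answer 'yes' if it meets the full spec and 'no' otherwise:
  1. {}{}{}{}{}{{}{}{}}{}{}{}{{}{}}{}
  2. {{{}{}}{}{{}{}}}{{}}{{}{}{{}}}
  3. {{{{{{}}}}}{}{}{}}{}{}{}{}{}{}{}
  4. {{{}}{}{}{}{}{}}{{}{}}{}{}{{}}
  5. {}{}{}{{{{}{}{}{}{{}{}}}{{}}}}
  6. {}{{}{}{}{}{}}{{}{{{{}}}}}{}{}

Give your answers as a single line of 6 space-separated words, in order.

String 1 '{}{}{}{}{}{{}{}{}}{}{}{}{{}{}}{}': depth seq [1 0 1 0 1 0 1 0 1 0 1 2 1 2 1 2 1 0 1 0 1 0 1 0 1 2 1 2 1 0 1 0]
  -> pairs=16 depth=2 groups=11 -> no
String 2 '{{{}{}}{}{{}{}}}{{}}{{}{}{{}}}': depth seq [1 2 3 2 3 2 1 2 1 2 3 2 3 2 1 0 1 2 1 0 1 2 1 2 1 2 3 2 1 0]
  -> pairs=15 depth=3 groups=3 -> no
String 3 '{{{{{{}}}}}{}{}{}}{}{}{}{}{}{}{}': depth seq [1 2 3 4 5 6 5 4 3 2 1 2 1 2 1 2 1 0 1 0 1 0 1 0 1 0 1 0 1 0 1 0]
  -> pairs=16 depth=6 groups=8 -> yes
String 4 '{{{}}{}{}{}{}{}}{{}{}}{}{}{{}}': depth seq [1 2 3 2 1 2 1 2 1 2 1 2 1 2 1 0 1 2 1 2 1 0 1 0 1 0 1 2 1 0]
  -> pairs=15 depth=3 groups=5 -> no
String 5 '{}{}{}{{{{}{}{}{}{{}{}}}{{}}}}': depth seq [1 0 1 0 1 0 1 2 3 4 3 4 3 4 3 4 3 4 5 4 5 4 3 2 3 4 3 2 1 0]
  -> pairs=15 depth=5 groups=4 -> no
String 6 '{}{{}{}{}{}{}}{{}{{{{}}}}}{}{}': depth seq [1 0 1 2 1 2 1 2 1 2 1 2 1 0 1 2 1 2 3 4 5 4 3 2 1 0 1 0 1 0]
  -> pairs=15 depth=5 groups=5 -> no

Answer: no no yes no no no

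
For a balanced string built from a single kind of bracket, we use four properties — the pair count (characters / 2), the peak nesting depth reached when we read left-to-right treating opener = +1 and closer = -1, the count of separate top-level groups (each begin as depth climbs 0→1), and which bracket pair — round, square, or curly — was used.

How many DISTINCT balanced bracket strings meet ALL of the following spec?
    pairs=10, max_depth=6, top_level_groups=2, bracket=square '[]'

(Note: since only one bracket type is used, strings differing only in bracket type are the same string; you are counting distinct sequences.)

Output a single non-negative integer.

Answer: 644

Derivation:
Spec: pairs=10 depth=6 groups=2
Count(depth <= 6) = 4656
Count(depth <= 5) = 4012
Count(depth == 6) = 4656 - 4012 = 644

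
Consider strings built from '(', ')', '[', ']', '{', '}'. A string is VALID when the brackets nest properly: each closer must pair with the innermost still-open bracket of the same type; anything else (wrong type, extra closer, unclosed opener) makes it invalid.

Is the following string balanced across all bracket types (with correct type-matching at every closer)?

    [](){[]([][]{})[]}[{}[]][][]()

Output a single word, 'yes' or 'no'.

Answer: yes

Derivation:
pos 0: push '['; stack = [
pos 1: ']' matches '['; pop; stack = (empty)
pos 2: push '('; stack = (
pos 3: ')' matches '('; pop; stack = (empty)
pos 4: push '{'; stack = {
pos 5: push '['; stack = {[
pos 6: ']' matches '['; pop; stack = {
pos 7: push '('; stack = {(
pos 8: push '['; stack = {([
pos 9: ']' matches '['; pop; stack = {(
pos 10: push '['; stack = {([
pos 11: ']' matches '['; pop; stack = {(
pos 12: push '{'; stack = {({
pos 13: '}' matches '{'; pop; stack = {(
pos 14: ')' matches '('; pop; stack = {
pos 15: push '['; stack = {[
pos 16: ']' matches '['; pop; stack = {
pos 17: '}' matches '{'; pop; stack = (empty)
pos 18: push '['; stack = [
pos 19: push '{'; stack = [{
pos 20: '}' matches '{'; pop; stack = [
pos 21: push '['; stack = [[
pos 22: ']' matches '['; pop; stack = [
pos 23: ']' matches '['; pop; stack = (empty)
pos 24: push '['; stack = [
pos 25: ']' matches '['; pop; stack = (empty)
pos 26: push '['; stack = [
pos 27: ']' matches '['; pop; stack = (empty)
pos 28: push '('; stack = (
pos 29: ')' matches '('; pop; stack = (empty)
end: stack empty → VALID
Verdict: properly nested → yes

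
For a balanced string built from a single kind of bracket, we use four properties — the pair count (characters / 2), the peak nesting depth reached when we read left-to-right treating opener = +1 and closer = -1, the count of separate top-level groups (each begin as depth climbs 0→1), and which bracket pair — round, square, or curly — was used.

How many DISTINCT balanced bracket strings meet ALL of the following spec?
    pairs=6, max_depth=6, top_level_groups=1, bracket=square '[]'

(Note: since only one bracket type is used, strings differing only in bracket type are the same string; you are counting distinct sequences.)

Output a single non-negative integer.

Answer: 1

Derivation:
Spec: pairs=6 depth=6 groups=1
Count(depth <= 6) = 42
Count(depth <= 5) = 41
Count(depth == 6) = 42 - 41 = 1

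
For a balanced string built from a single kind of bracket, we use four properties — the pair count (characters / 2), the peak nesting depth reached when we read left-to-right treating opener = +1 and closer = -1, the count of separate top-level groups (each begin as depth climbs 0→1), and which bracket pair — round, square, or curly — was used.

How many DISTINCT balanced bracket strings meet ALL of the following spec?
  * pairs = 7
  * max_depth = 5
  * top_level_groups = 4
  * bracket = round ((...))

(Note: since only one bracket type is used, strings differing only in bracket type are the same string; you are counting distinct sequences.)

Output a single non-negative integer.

Spec: pairs=7 depth=5 groups=4
Count(depth <= 5) = 48
Count(depth <= 4) = 48
Count(depth == 5) = 48 - 48 = 0

Answer: 0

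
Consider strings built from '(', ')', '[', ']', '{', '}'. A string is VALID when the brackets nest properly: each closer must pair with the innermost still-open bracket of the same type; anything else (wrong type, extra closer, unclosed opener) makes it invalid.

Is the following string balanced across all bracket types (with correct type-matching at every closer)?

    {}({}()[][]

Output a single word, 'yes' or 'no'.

pos 0: push '{'; stack = {
pos 1: '}' matches '{'; pop; stack = (empty)
pos 2: push '('; stack = (
pos 3: push '{'; stack = ({
pos 4: '}' matches '{'; pop; stack = (
pos 5: push '('; stack = ((
pos 6: ')' matches '('; pop; stack = (
pos 7: push '['; stack = ([
pos 8: ']' matches '['; pop; stack = (
pos 9: push '['; stack = ([
pos 10: ']' matches '['; pop; stack = (
end: stack still non-empty (() → INVALID
Verdict: unclosed openers at end: ( → no

Answer: no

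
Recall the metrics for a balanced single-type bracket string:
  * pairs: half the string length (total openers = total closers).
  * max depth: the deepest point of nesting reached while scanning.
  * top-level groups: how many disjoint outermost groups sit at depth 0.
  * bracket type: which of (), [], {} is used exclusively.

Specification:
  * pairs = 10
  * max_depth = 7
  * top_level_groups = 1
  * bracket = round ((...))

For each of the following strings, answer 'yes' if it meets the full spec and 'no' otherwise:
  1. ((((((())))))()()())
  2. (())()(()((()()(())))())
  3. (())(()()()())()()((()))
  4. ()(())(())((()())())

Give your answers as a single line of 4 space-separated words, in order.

Answer: yes no no no

Derivation:
String 1 '((((((())))))()()())': depth seq [1 2 3 4 5 6 7 6 5 4 3 2 1 2 1 2 1 2 1 0]
  -> pairs=10 depth=7 groups=1 -> yes
String 2 '(())()(()((()()(())))())': depth seq [1 2 1 0 1 0 1 2 1 2 3 4 3 4 3 4 5 4 3 2 1 2 1 0]
  -> pairs=12 depth=5 groups=3 -> no
String 3 '(())(()()()())()()((()))': depth seq [1 2 1 0 1 2 1 2 1 2 1 2 1 0 1 0 1 0 1 2 3 2 1 0]
  -> pairs=12 depth=3 groups=5 -> no
String 4 '()(())(())((()())())': depth seq [1 0 1 2 1 0 1 2 1 0 1 2 3 2 3 2 1 2 1 0]
  -> pairs=10 depth=3 groups=4 -> no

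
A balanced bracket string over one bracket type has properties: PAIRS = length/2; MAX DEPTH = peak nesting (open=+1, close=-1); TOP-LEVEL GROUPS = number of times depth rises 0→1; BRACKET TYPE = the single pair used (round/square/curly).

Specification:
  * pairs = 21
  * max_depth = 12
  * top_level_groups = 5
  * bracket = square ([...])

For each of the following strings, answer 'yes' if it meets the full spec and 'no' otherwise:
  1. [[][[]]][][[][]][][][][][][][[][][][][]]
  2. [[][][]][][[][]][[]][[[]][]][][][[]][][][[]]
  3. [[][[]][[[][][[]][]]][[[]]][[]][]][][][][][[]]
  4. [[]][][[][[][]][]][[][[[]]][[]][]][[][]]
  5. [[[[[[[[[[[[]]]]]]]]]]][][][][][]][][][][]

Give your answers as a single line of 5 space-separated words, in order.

String 1 '[[][[]]][][[][]][][][][][][][[][][][][]]': depth seq [1 2 1 2 3 2 1 0 1 0 1 2 1 2 1 0 1 0 1 0 1 0 1 0 1 0 1 0 1 2 1 2 1 2 1 2 1 2 1 0]
  -> pairs=20 depth=3 groups=10 -> no
String 2 '[[][][]][][[][]][[]][[[]][]][][][[]][][][[]]': depth seq [1 2 1 2 1 2 1 0 1 0 1 2 1 2 1 0 1 2 1 0 1 2 3 2 1 2 1 0 1 0 1 0 1 2 1 0 1 0 1 0 1 2 1 0]
  -> pairs=22 depth=3 groups=11 -> no
String 3 '[[][[]][[[][][[]][]]][[[]]][[]][]][][][][][[]]': depth seq [1 2 1 2 3 2 1 2 3 4 3 4 3 4 5 4 3 4 3 2 1 2 3 4 3 2 1 2 3 2 1 2 1 0 1 0 1 0 1 0 1 0 1 2 1 0]
  -> pairs=23 depth=5 groups=6 -> no
String 4 '[[]][][[][[][]][]][[][[[]]][[]][]][[][]]': depth seq [1 2 1 0 1 0 1 2 1 2 3 2 3 2 1 2 1 0 1 2 1 2 3 4 3 2 1 2 3 2 1 2 1 0 1 2 1 2 1 0]
  -> pairs=20 depth=4 groups=5 -> no
String 5 '[[[[[[[[[[[[]]]]]]]]]]][][][][][]][][][][]': depth seq [1 2 3 4 5 6 7 8 9 10 11 12 11 10 9 8 7 6 5 4 3 2 1 2 1 2 1 2 1 2 1 2 1 0 1 0 1 0 1 0 1 0]
  -> pairs=21 depth=12 groups=5 -> yes

Answer: no no no no yes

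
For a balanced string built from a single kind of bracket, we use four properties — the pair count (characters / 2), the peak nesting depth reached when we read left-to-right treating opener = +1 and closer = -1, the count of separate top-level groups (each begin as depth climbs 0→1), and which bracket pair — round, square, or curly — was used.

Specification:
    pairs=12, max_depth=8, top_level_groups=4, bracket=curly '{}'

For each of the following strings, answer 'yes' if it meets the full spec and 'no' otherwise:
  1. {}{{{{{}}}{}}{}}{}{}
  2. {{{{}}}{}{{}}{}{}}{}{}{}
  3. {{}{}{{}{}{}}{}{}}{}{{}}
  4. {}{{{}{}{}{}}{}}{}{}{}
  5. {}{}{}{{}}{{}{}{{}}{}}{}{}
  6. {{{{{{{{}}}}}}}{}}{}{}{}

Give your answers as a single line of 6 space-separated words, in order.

String 1 '{}{{{{{}}}{}}{}}{}{}': depth seq [1 0 1 2 3 4 5 4 3 2 3 2 1 2 1 0 1 0 1 0]
  -> pairs=10 depth=5 groups=4 -> no
String 2 '{{{{}}}{}{{}}{}{}}{}{}{}': depth seq [1 2 3 4 3 2 1 2 1 2 3 2 1 2 1 2 1 0 1 0 1 0 1 0]
  -> pairs=12 depth=4 groups=4 -> no
String 3 '{{}{}{{}{}{}}{}{}}{}{{}}': depth seq [1 2 1 2 1 2 3 2 3 2 3 2 1 2 1 2 1 0 1 0 1 2 1 0]
  -> pairs=12 depth=3 groups=3 -> no
String 4 '{}{{{}{}{}{}}{}}{}{}{}': depth seq [1 0 1 2 3 2 3 2 3 2 3 2 1 2 1 0 1 0 1 0 1 0]
  -> pairs=11 depth=3 groups=5 -> no
String 5 '{}{}{}{{}}{{}{}{{}}{}}{}{}': depth seq [1 0 1 0 1 0 1 2 1 0 1 2 1 2 1 2 3 2 1 2 1 0 1 0 1 0]
  -> pairs=13 depth=3 groups=7 -> no
String 6 '{{{{{{{{}}}}}}}{}}{}{}{}': depth seq [1 2 3 4 5 6 7 8 7 6 5 4 3 2 1 2 1 0 1 0 1 0 1 0]
  -> pairs=12 depth=8 groups=4 -> yes

Answer: no no no no no yes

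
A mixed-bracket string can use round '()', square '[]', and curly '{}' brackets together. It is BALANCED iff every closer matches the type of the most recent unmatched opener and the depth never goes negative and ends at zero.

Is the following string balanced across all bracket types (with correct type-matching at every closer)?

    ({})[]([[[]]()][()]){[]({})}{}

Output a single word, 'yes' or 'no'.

pos 0: push '('; stack = (
pos 1: push '{'; stack = ({
pos 2: '}' matches '{'; pop; stack = (
pos 3: ')' matches '('; pop; stack = (empty)
pos 4: push '['; stack = [
pos 5: ']' matches '['; pop; stack = (empty)
pos 6: push '('; stack = (
pos 7: push '['; stack = ([
pos 8: push '['; stack = ([[
pos 9: push '['; stack = ([[[
pos 10: ']' matches '['; pop; stack = ([[
pos 11: ']' matches '['; pop; stack = ([
pos 12: push '('; stack = ([(
pos 13: ')' matches '('; pop; stack = ([
pos 14: ']' matches '['; pop; stack = (
pos 15: push '['; stack = ([
pos 16: push '('; stack = ([(
pos 17: ')' matches '('; pop; stack = ([
pos 18: ']' matches '['; pop; stack = (
pos 19: ')' matches '('; pop; stack = (empty)
pos 20: push '{'; stack = {
pos 21: push '['; stack = {[
pos 22: ']' matches '['; pop; stack = {
pos 23: push '('; stack = {(
pos 24: push '{'; stack = {({
pos 25: '}' matches '{'; pop; stack = {(
pos 26: ')' matches '('; pop; stack = {
pos 27: '}' matches '{'; pop; stack = (empty)
pos 28: push '{'; stack = {
pos 29: '}' matches '{'; pop; stack = (empty)
end: stack empty → VALID
Verdict: properly nested → yes

Answer: yes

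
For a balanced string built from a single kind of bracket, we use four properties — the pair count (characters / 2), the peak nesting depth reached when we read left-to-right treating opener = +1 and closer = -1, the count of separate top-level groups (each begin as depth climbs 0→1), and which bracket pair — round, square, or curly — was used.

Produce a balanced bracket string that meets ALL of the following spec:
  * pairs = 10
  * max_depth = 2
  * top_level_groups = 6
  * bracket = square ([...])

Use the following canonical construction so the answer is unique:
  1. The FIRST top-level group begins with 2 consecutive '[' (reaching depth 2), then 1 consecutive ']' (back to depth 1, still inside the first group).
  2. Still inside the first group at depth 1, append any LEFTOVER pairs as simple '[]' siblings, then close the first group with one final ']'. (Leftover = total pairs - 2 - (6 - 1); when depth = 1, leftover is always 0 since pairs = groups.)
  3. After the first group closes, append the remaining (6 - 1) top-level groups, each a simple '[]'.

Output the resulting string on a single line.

Spec: pairs=10 depth=2 groups=6
Leftover pairs = 10 - 2 - (6-1) = 3
First group: deep chain of depth 2 + 3 sibling pairs
Remaining 5 groups: simple '[]' each

Answer: [[][][][]][][][][][]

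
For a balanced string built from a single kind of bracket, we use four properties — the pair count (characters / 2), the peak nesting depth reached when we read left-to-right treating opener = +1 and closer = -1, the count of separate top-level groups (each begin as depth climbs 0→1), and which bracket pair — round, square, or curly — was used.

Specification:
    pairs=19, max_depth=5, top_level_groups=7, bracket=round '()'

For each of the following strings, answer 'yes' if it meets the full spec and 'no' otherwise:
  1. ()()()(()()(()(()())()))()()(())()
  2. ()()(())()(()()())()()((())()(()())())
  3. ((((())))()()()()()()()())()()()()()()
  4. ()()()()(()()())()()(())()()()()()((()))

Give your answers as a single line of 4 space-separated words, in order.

Answer: no no yes no

Derivation:
String 1 '()()()(()()(()(()())()))()()(())()': depth seq [1 0 1 0 1 0 1 2 1 2 1 2 3 2 3 4 3 4 3 2 3 2 1 0 1 0 1 0 1 2 1 0 1 0]
  -> pairs=17 depth=4 groups=8 -> no
String 2 '()()(())()(()()())()()((())()(()())())': depth seq [1 0 1 0 1 2 1 0 1 0 1 2 1 2 1 2 1 0 1 0 1 0 1 2 3 2 1 2 1 2 3 2 3 2 1 2 1 0]
  -> pairs=19 depth=3 groups=8 -> no
String 3 '((((())))()()()()()()()())()()()()()()': depth seq [1 2 3 4 5 4 3 2 1 2 1 2 1 2 1 2 1 2 1 2 1 2 1 2 1 0 1 0 1 0 1 0 1 0 1 0 1 0]
  -> pairs=19 depth=5 groups=7 -> yes
String 4 '()()()()(()()())()()(())()()()()()((()))': depth seq [1 0 1 0 1 0 1 0 1 2 1 2 1 2 1 0 1 0 1 0 1 2 1 0 1 0 1 0 1 0 1 0 1 0 1 2 3 2 1 0]
  -> pairs=20 depth=3 groups=14 -> no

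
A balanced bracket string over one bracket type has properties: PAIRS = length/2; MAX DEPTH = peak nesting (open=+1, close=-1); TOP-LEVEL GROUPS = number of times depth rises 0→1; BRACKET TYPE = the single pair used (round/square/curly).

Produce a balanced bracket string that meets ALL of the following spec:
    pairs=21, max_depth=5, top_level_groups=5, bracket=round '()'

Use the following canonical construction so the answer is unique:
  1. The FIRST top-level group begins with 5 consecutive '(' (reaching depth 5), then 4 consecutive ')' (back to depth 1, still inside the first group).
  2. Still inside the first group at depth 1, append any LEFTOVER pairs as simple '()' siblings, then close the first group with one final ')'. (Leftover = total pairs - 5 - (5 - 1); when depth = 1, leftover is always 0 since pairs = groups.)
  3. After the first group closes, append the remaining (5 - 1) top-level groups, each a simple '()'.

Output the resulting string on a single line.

Spec: pairs=21 depth=5 groups=5
Leftover pairs = 21 - 5 - (5-1) = 12
First group: deep chain of depth 5 + 12 sibling pairs
Remaining 4 groups: simple '()' each

Answer: ((((())))()()()()()()()()()()()())()()()()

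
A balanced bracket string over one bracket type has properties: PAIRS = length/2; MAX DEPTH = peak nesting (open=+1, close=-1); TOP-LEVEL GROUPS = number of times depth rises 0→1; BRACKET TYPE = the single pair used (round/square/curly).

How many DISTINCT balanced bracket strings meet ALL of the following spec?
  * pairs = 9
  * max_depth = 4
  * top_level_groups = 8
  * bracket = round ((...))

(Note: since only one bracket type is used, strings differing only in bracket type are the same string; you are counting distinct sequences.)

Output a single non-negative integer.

Answer: 0

Derivation:
Spec: pairs=9 depth=4 groups=8
Count(depth <= 4) = 8
Count(depth <= 3) = 8
Count(depth == 4) = 8 - 8 = 0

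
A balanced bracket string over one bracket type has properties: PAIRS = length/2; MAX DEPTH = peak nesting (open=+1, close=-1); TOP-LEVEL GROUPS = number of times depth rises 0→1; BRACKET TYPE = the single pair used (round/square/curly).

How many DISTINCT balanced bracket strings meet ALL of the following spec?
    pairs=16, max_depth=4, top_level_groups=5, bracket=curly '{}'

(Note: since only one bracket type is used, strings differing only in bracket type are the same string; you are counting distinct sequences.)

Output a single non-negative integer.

Spec: pairs=16 depth=4 groups=5
Count(depth <= 4) = 1114475
Count(depth <= 3) = 261760
Count(depth == 4) = 1114475 - 261760 = 852715

Answer: 852715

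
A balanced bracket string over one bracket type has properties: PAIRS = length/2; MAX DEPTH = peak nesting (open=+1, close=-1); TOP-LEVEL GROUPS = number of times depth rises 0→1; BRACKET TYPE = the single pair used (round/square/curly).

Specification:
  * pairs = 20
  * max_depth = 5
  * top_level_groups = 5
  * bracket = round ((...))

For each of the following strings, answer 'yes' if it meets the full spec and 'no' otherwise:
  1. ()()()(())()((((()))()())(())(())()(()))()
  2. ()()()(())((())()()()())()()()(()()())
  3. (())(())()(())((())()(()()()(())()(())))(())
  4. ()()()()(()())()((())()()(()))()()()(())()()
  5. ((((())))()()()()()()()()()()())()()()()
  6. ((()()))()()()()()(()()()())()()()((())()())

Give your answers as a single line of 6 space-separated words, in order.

String 1 '()()()(())()((((()))()())(())(())()(()))()': depth seq [1 0 1 0 1 0 1 2 1 0 1 0 1 2 3 4 5 4 3 2 3 2 3 2 1 2 3 2 1 2 3 2 1 2 1 2 3 2 1 0 1 0]
  -> pairs=21 depth=5 groups=7 -> no
String 2 '()()()(())((())()()()())()()()(()()())': depth seq [1 0 1 0 1 0 1 2 1 0 1 2 3 2 1 2 1 2 1 2 1 2 1 0 1 0 1 0 1 0 1 2 1 2 1 2 1 0]
  -> pairs=19 depth=3 groups=9 -> no
String 3 '(())(())()(())((())()(()()()(())()(())))(())': depth seq [1 2 1 0 1 2 1 0 1 0 1 2 1 0 1 2 3 2 1 2 1 2 3 2 3 2 3 2 3 4 3 2 3 2 3 4 3 2 1 0 1 2 1 0]
  -> pairs=22 depth=4 groups=6 -> no
String 4 '()()()()(()())()((())()()(()))()()()(())()()': depth seq [1 0 1 0 1 0 1 0 1 2 1 2 1 0 1 0 1 2 3 2 1 2 1 2 1 2 3 2 1 0 1 0 1 0 1 0 1 2 1 0 1 0 1 0]
  -> pairs=22 depth=3 groups=13 -> no
String 5 '((((())))()()()()()()()()()()())()()()()': depth seq [1 2 3 4 5 4 3 2 1 2 1 2 1 2 1 2 1 2 1 2 1 2 1 2 1 2 1 2 1 2 1 0 1 0 1 0 1 0 1 0]
  -> pairs=20 depth=5 groups=5 -> yes
String 6 '((()()))()()()()()(()()()())()()()((())()())': depth seq [1 2 3 2 3 2 1 0 1 0 1 0 1 0 1 0 1 0 1 2 1 2 1 2 1 2 1 0 1 0 1 0 1 0 1 2 3 2 1 2 1 2 1 0]
  -> pairs=22 depth=3 groups=11 -> no

Answer: no no no no yes no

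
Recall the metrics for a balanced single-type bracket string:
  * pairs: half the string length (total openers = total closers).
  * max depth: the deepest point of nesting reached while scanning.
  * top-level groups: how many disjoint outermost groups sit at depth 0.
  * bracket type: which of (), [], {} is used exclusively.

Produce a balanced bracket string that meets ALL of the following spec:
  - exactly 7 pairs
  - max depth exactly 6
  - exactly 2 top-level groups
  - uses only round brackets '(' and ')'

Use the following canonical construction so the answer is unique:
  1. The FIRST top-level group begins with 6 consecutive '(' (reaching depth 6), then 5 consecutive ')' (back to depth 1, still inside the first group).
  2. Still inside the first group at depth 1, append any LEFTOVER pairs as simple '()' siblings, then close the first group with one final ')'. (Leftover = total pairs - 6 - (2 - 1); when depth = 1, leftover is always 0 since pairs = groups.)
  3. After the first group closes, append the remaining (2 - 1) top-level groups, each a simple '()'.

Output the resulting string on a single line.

Answer: (((((())))))()

Derivation:
Spec: pairs=7 depth=6 groups=2
Leftover pairs = 7 - 6 - (2-1) = 0
First group: deep chain of depth 6 + 0 sibling pairs
Remaining 1 groups: simple '()' each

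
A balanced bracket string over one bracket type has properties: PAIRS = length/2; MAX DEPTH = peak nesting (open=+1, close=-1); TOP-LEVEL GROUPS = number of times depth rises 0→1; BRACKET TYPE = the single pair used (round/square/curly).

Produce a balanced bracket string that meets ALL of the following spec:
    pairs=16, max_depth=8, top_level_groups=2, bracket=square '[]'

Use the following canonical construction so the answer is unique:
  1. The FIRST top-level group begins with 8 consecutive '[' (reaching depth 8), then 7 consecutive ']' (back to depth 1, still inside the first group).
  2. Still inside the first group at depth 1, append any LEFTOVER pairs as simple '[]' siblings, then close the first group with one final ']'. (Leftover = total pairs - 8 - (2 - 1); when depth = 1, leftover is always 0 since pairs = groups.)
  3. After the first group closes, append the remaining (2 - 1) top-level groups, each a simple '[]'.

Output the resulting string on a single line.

Spec: pairs=16 depth=8 groups=2
Leftover pairs = 16 - 8 - (2-1) = 7
First group: deep chain of depth 8 + 7 sibling pairs
Remaining 1 groups: simple '[]' each

Answer: [[[[[[[[]]]]]]][][][][][][][]][]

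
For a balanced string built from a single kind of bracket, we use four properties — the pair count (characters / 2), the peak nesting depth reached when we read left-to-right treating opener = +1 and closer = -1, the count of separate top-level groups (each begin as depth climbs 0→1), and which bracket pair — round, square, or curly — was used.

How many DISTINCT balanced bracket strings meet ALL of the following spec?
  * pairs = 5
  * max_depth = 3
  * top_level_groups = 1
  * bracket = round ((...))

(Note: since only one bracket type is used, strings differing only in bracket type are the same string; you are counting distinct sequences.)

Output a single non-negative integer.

Spec: pairs=5 depth=3 groups=1
Count(depth <= 3) = 8
Count(depth <= 2) = 1
Count(depth == 3) = 8 - 1 = 7

Answer: 7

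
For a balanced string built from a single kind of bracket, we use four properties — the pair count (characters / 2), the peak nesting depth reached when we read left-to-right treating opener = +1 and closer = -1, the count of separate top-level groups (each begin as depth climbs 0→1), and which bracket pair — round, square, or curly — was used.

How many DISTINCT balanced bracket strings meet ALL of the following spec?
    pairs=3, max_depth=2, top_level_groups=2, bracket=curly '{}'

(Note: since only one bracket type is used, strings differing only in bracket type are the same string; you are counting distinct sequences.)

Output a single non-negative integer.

Spec: pairs=3 depth=2 groups=2
Count(depth <= 2) = 2
Count(depth <= 1) = 0
Count(depth == 2) = 2 - 0 = 2

Answer: 2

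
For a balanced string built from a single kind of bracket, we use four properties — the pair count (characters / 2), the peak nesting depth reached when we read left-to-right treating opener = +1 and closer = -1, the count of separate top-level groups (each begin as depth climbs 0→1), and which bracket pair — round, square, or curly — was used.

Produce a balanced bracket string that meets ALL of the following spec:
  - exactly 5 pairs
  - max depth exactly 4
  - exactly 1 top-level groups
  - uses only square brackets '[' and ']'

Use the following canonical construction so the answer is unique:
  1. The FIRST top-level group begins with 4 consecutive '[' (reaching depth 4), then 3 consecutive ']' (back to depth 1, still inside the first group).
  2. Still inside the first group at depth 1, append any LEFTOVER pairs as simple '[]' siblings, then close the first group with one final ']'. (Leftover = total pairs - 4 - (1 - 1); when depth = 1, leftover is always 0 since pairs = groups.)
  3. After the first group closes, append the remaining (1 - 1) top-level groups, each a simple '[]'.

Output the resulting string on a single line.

Answer: [[[[]]][]]

Derivation:
Spec: pairs=5 depth=4 groups=1
Leftover pairs = 5 - 4 - (1-1) = 1
First group: deep chain of depth 4 + 1 sibling pairs
Remaining 0 groups: simple '[]' each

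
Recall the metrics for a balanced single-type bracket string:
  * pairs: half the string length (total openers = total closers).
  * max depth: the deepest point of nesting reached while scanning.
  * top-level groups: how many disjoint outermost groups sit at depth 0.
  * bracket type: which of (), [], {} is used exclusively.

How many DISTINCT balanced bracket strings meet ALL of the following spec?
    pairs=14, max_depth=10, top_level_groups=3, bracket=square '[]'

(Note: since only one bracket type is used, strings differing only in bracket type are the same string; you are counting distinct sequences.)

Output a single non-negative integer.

Spec: pairs=14 depth=10 groups=3
Count(depth <= 10) = 534822
Count(depth <= 9) = 534201
Count(depth == 10) = 534822 - 534201 = 621

Answer: 621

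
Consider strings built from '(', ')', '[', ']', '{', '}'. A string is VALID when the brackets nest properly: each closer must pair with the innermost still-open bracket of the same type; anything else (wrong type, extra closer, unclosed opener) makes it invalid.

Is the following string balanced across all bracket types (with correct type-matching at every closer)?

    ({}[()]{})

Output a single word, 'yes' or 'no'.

Answer: yes

Derivation:
pos 0: push '('; stack = (
pos 1: push '{'; stack = ({
pos 2: '}' matches '{'; pop; stack = (
pos 3: push '['; stack = ([
pos 4: push '('; stack = ([(
pos 5: ')' matches '('; pop; stack = ([
pos 6: ']' matches '['; pop; stack = (
pos 7: push '{'; stack = ({
pos 8: '}' matches '{'; pop; stack = (
pos 9: ')' matches '('; pop; stack = (empty)
end: stack empty → VALID
Verdict: properly nested → yes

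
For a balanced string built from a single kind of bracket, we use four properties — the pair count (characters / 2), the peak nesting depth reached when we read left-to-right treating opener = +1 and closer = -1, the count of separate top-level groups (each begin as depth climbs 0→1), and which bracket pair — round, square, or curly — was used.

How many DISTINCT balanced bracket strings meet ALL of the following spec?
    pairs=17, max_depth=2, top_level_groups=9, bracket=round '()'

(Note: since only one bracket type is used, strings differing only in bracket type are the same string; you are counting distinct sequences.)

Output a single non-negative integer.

Spec: pairs=17 depth=2 groups=9
Count(depth <= 2) = 12870
Count(depth <= 1) = 0
Count(depth == 2) = 12870 - 0 = 12870

Answer: 12870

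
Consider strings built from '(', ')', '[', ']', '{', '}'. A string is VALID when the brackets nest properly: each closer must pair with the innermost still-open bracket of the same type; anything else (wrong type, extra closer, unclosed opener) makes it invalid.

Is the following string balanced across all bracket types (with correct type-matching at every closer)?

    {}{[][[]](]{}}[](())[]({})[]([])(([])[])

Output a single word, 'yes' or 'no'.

Answer: no

Derivation:
pos 0: push '{'; stack = {
pos 1: '}' matches '{'; pop; stack = (empty)
pos 2: push '{'; stack = {
pos 3: push '['; stack = {[
pos 4: ']' matches '['; pop; stack = {
pos 5: push '['; stack = {[
pos 6: push '['; stack = {[[
pos 7: ']' matches '['; pop; stack = {[
pos 8: ']' matches '['; pop; stack = {
pos 9: push '('; stack = {(
pos 10: saw closer ']' but top of stack is '(' (expected ')') → INVALID
Verdict: type mismatch at position 10: ']' closes '(' → no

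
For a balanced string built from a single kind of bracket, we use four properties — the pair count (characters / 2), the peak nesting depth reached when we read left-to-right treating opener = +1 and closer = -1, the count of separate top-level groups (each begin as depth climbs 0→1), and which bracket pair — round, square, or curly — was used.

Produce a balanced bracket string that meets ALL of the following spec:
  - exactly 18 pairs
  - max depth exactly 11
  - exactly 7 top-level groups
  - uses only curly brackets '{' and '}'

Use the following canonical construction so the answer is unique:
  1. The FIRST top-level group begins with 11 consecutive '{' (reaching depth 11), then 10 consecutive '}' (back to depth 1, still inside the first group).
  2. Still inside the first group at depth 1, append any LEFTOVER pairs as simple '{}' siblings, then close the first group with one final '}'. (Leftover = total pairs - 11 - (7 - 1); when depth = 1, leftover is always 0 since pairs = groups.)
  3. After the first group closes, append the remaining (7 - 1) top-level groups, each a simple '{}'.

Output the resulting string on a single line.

Answer: {{{{{{{{{{{}}}}}}}}}}{}}{}{}{}{}{}{}

Derivation:
Spec: pairs=18 depth=11 groups=7
Leftover pairs = 18 - 11 - (7-1) = 1
First group: deep chain of depth 11 + 1 sibling pairs
Remaining 6 groups: simple '{}' each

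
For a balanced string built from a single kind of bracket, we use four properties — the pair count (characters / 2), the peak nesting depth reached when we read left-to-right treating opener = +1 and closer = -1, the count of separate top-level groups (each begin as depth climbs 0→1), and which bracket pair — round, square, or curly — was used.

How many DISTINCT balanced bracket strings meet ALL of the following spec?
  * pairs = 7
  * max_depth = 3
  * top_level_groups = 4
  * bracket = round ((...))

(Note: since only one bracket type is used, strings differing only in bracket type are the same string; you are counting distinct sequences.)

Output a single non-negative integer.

Spec: pairs=7 depth=3 groups=4
Count(depth <= 3) = 44
Count(depth <= 2) = 20
Count(depth == 3) = 44 - 20 = 24

Answer: 24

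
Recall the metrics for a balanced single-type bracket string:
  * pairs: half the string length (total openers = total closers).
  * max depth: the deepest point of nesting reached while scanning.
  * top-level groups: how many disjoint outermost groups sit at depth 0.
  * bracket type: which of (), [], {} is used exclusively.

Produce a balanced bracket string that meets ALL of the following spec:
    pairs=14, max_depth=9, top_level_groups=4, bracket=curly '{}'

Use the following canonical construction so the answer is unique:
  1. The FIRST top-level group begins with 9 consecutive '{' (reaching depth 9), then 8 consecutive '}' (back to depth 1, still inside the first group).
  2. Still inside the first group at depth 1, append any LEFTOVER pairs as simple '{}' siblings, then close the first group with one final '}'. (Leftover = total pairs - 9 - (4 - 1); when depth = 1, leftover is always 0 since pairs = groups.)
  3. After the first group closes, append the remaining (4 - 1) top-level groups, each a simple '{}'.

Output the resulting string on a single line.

Answer: {{{{{{{{{}}}}}}}}{}{}}{}{}{}

Derivation:
Spec: pairs=14 depth=9 groups=4
Leftover pairs = 14 - 9 - (4-1) = 2
First group: deep chain of depth 9 + 2 sibling pairs
Remaining 3 groups: simple '{}' each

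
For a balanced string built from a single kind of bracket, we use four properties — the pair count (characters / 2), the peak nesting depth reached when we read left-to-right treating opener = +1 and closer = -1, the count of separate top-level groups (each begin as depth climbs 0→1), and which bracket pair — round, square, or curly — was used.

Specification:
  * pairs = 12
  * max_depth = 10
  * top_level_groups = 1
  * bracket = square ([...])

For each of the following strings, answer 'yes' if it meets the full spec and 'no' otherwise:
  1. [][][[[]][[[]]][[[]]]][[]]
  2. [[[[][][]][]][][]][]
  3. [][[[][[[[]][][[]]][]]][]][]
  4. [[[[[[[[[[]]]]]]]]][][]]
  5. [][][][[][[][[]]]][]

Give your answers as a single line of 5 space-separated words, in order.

Answer: no no no yes no

Derivation:
String 1 '[][][[[]][[[]]][[[]]]][[]]': depth seq [1 0 1 0 1 2 3 2 1 2 3 4 3 2 1 2 3 4 3 2 1 0 1 2 1 0]
  -> pairs=13 depth=4 groups=4 -> no
String 2 '[[[[][][]][]][][]][]': depth seq [1 2 3 4 3 4 3 4 3 2 3 2 1 2 1 2 1 0 1 0]
  -> pairs=10 depth=4 groups=2 -> no
String 3 '[][[[][[[[]][][[]]][]]][]][]': depth seq [1 0 1 2 3 2 3 4 5 6 5 4 5 4 5 6 5 4 3 4 3 2 1 2 1 0 1 0]
  -> pairs=14 depth=6 groups=3 -> no
String 4 '[[[[[[[[[[]]]]]]]]][][]]': depth seq [1 2 3 4 5 6 7 8 9 10 9 8 7 6 5 4 3 2 1 2 1 2 1 0]
  -> pairs=12 depth=10 groups=1 -> yes
String 5 '[][][][[][[][[]]]][]': depth seq [1 0 1 0 1 0 1 2 1 2 3 2 3 4 3 2 1 0 1 0]
  -> pairs=10 depth=4 groups=5 -> no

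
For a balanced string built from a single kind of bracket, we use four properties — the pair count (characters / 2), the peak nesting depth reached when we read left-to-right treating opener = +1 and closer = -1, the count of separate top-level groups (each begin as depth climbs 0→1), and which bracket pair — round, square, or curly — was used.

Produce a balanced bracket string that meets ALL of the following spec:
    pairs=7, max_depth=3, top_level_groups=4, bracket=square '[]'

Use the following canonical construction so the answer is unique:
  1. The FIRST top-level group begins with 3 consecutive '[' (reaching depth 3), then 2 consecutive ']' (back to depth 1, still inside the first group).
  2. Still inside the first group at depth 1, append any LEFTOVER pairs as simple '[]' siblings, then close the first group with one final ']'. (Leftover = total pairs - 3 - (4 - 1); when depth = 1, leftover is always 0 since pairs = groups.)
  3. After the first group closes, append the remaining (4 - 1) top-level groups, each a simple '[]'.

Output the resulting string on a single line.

Answer: [[[]][]][][][]

Derivation:
Spec: pairs=7 depth=3 groups=4
Leftover pairs = 7 - 3 - (4-1) = 1
First group: deep chain of depth 3 + 1 sibling pairs
Remaining 3 groups: simple '[]' each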